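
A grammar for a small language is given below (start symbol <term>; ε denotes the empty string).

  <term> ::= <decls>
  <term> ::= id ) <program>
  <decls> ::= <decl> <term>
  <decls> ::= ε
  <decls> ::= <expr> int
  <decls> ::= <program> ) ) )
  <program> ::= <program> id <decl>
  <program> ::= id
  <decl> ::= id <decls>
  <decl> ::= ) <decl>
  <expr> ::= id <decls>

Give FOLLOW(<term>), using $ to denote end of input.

{ $, ), id, int }

<term> is the start symbol, so $ ∈ FOLLOW(<term>).
In <decls> ::= <decl> <term>: <term> is at the end, add FOLLOW(<decls>) = { $, ), id, int }.
Union: FOLLOW(<term>) = { $, ), id, int }.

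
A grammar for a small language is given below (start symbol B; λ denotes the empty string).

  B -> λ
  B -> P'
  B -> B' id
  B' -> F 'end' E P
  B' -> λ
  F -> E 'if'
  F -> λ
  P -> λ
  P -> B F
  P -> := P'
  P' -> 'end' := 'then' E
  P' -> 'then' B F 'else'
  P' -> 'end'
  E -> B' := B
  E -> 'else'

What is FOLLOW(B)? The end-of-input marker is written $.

B is the start symbol, so $ ∈ FOLLOW(B).
In P -> B F: add FIRST(F)\{λ} = { 'else', 'end', := }.
  Since F is nullable, also add FOLLOW(P) = { :=, id }.
In P' -> 'then' B F 'else': add FIRST(F 'else') = { 'else', 'end', := }.
In E -> B' := B: B is at the end, add FOLLOW(E) = { $, 'else', 'end', 'if', 'then', :=, id }.
Union: FOLLOW(B) = { $, 'else', 'end', 'if', 'then', :=, id }.

{ $, 'else', 'end', 'if', 'then', :=, id }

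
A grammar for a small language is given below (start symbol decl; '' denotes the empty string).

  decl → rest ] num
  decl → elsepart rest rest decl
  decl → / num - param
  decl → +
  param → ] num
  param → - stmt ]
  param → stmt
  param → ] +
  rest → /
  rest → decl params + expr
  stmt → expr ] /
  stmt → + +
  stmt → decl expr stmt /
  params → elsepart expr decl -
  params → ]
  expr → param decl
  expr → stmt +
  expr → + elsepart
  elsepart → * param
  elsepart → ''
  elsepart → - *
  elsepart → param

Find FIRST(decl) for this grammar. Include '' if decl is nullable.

{ *, +, -, /, ] }

From decl → rest ] num: add FIRST(rest) = { *, +, -, /, ] }.
From decl → elsepart rest rest decl: elsepart nullable, take FIRST(elsepart) ∪ FIRST(rest) = { *, +, -, /, ] }.
decl → / num - param contributes {/}.
decl → + contributes {+}.
Union: FIRST(decl) = { *, +, -, /, ] }.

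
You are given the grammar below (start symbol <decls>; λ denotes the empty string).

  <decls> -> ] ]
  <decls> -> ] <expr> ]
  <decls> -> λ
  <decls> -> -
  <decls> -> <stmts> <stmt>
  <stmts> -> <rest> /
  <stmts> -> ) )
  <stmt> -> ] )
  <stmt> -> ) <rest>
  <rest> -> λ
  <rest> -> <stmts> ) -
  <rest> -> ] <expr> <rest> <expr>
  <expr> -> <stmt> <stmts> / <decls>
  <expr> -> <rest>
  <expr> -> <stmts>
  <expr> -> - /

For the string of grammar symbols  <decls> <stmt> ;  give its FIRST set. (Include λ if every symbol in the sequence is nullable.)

Add FIRST(<decls>)\{λ} = { ), -, /, ] }; <decls> is nullable, continue.
Add FIRST(<stmt>) = { ), ] }; <stmt> is not nullable, stop.

{ ), -, /, ] }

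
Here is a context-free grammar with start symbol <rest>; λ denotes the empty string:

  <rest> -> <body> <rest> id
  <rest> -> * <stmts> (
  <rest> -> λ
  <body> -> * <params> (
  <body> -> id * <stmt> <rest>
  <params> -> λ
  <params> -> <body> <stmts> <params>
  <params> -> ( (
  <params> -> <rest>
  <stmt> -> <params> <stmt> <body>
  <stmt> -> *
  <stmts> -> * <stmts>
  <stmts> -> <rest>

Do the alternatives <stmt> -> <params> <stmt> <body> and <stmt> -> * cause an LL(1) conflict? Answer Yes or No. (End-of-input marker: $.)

FIRST(<params> <stmt> <body>) = { (, *, id } and FIRST(*) = { * }.
Both contain *, so the two alternatives are not disjoint — LL(1) conflict.

Yes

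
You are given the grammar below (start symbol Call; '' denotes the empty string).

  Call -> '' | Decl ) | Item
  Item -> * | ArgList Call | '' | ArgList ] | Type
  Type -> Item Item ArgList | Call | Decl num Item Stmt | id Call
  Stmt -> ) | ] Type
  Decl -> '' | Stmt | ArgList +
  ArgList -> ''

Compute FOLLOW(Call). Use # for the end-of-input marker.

{ #, ), *, +, ], id, num }

Call is the start symbol, so # ∈ FOLLOW(Call).
In Item -> ArgList Call: Call is at the end, add FOLLOW(Item) = { #, ), *, +, ], id, num }.
In Type -> Call: Call is at the end, add FOLLOW(Type) = { #, ), *, +, ], id, num }.
In Type -> id Call: Call is at the end, add FOLLOW(Type) = { #, ), *, +, ], id, num }.
Union: FOLLOW(Call) = { #, ), *, +, ], id, num }.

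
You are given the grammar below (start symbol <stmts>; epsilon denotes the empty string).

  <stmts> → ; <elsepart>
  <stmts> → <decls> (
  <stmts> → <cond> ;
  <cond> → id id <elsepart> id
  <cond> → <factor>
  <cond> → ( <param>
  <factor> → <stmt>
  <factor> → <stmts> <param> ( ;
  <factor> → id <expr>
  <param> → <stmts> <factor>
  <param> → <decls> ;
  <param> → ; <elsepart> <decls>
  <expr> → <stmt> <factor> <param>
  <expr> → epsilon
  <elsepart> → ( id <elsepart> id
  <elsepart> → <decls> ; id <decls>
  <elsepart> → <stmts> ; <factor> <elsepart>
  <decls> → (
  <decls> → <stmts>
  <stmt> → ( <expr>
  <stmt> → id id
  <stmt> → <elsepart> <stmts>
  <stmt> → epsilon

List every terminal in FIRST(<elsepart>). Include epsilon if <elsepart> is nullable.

{ (, ;, id }

<elsepart> → ( id <elsepart> id contributes {(}.
From <elsepart> → <decls> ; id <decls>: add FIRST(<decls>) = { (, ;, id }.
From <elsepart> → <stmts> ; <factor> <elsepart>: add FIRST(<stmts>) = { (, ;, id }.
Union: FIRST(<elsepart>) = { (, ;, id }.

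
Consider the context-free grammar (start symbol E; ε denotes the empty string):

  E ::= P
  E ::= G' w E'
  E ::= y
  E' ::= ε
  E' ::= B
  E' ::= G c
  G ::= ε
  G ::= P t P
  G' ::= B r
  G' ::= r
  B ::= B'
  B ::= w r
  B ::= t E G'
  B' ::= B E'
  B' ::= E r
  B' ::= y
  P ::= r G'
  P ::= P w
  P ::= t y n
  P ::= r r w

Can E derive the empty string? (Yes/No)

No

Nullable nonterminals: E', G.
No production of E has an RHS whose symbols are all nullable, so E is not nullable.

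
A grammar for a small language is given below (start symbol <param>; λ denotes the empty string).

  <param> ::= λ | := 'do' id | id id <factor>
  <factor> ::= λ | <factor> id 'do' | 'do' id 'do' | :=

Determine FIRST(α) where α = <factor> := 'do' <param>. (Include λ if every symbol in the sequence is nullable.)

{ 'do', :=, id }

Add FIRST(<factor>)\{λ} = { 'do', :=, id }; <factor> is nullable, continue.
:= is a terminal; add {:=} and stop.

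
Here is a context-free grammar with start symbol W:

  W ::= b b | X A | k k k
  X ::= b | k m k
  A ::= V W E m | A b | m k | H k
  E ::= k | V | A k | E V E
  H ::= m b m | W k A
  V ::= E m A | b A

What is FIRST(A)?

{ b, k, m }

From A ::= V W E m: add FIRST(V) = { b, k, m }.
From A ::= A b: add FIRST(A) = { b, k, m }.
A ::= m k contributes {m}.
From A ::= H k: add FIRST(H) = { b, k, m }.
Union: FIRST(A) = { b, k, m }.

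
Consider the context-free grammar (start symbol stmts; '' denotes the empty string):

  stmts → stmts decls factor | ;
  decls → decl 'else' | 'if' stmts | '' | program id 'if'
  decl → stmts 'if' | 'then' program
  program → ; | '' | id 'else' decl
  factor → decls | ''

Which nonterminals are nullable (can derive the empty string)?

Directly nullable (have an ''-production): decls, program, factor.
No other nonterminal has a production whose RHS symbols are all nullable.

{ decls, factor, program }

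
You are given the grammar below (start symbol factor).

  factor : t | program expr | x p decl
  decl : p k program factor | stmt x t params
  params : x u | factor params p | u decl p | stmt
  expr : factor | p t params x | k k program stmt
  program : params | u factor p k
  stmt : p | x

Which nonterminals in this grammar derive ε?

No nonterminal has an empty production or an RHS whose symbols are all nullable.

{ } (none)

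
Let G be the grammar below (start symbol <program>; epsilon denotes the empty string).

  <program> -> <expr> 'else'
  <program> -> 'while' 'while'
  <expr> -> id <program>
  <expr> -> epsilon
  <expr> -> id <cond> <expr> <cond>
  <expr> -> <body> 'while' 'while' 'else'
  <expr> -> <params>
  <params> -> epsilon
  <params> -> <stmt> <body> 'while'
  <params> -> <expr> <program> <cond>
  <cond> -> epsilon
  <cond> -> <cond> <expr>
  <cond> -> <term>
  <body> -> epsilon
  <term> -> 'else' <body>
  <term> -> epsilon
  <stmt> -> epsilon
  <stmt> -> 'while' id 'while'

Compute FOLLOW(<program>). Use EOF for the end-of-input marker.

<program> is the start symbol, so EOF ∈ FOLLOW(<program>).
In <expr> -> id <program>: <program> is at the end, add FOLLOW(<expr>) = { 'else', 'while', id }.
In <params> -> <expr> <program> <cond>: add FIRST(<cond>)\{epsilon} = { 'else', 'while', id }.
  Since <cond> is nullable, also add FOLLOW(<params>) = { 'else', 'while', id }.
Union: FOLLOW(<program>) = { EOF, 'else', 'while', id }.

{ EOF, 'else', 'while', id }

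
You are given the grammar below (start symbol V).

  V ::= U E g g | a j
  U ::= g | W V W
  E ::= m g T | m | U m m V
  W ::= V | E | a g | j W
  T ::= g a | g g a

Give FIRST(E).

{ a, g, j, m }

E ::= m g T contributes {m}.
E ::= m contributes {m}.
From E ::= U m m V: add FIRST(U) = { a, g, j, m }.
Union: FIRST(E) = { a, g, j, m }.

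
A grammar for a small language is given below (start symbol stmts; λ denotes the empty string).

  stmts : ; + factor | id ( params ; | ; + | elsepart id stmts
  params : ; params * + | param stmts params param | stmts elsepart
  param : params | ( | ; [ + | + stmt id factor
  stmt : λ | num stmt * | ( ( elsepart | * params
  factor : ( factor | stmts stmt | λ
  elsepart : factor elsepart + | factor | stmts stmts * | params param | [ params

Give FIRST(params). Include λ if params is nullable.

{ (, +, ;, [, id }

params : ; params * + contributes {;}.
From params : param stmts params param: add FIRST(param) = { (, +, ;, [, id }.
From params : stmts elsepart: add FIRST(stmts) = { (, +, ;, [, id }.
Union: FIRST(params) = { (, +, ;, [, id }.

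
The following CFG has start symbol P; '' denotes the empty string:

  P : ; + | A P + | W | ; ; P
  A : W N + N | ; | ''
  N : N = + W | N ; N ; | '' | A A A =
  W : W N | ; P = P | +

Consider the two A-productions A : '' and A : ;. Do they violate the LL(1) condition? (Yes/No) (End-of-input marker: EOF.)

FIRST('') = { '' } and FIRST(;) = { ; }.
The first alternative is nullable and FOLLOW(A) = { +, ;, = } shares ; with FIRST of the second — conflict.

Yes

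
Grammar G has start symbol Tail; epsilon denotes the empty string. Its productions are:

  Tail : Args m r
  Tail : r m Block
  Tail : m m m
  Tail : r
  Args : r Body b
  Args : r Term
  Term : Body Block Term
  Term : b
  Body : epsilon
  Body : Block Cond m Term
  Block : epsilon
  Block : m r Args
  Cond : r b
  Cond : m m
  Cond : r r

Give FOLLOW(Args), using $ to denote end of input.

{ $, b, m, r }

In Tail : Args m r: add FIRST(m r) = { m }.
In Block : m r Args: Args is at the end, add FOLLOW(Block) = { $, b, m, r }.
Union: FOLLOW(Args) = { $, b, m, r }.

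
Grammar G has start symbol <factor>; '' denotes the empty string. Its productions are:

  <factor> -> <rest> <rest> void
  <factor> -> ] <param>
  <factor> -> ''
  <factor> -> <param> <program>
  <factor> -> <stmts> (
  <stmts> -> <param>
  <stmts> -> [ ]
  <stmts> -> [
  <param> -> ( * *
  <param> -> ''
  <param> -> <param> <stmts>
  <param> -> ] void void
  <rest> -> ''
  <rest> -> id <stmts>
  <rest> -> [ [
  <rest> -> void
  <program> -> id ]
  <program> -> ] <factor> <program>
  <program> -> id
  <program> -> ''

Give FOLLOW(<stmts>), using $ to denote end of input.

{ $, (, [, ], id, void }

In <factor> -> <stmts> (: add FIRST(() = { ( }.
In <param> -> <param> <stmts>: <stmts> is at the end, add FOLLOW(<param>) = { $, (, [, ], id, void }.
In <rest> -> id <stmts>: <stmts> is at the end, add FOLLOW(<rest>) = { [, id, void }.
Union: FOLLOW(<stmts>) = { $, (, [, ], id, void }.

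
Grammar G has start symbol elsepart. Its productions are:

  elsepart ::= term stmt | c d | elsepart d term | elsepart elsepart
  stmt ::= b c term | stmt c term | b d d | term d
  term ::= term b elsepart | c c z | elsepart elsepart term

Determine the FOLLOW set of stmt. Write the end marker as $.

{ $, b, c, d }

In elsepart ::= term stmt: stmt is at the end, add FOLLOW(elsepart) = { $, b, c, d }.
In stmt ::= stmt c term: add FIRST(c term) = { c }.
Union: FOLLOW(stmt) = { $, b, c, d }.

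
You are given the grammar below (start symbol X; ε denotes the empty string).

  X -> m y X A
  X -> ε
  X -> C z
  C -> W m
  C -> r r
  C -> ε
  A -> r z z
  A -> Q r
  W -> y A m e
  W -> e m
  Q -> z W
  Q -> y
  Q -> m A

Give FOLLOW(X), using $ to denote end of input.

{ $, m, r, y, z }

X is the start symbol, so $ ∈ FOLLOW(X).
In X -> m y X A: add FIRST(A) = { m, r, y, z }.
Union: FOLLOW(X) = { $, m, r, y, z }.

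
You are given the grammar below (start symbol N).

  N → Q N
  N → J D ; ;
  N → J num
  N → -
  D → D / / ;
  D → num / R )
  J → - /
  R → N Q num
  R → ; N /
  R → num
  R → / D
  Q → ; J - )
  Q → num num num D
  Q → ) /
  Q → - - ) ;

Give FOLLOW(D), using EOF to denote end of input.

{ ), -, /, ;, num }

In N → J D ; ;: add FIRST(; ;) = { ; }.
In D → D / / ;: add FIRST(/ / ;) = { / }.
In R → / D: D is at the end, add FOLLOW(R) = { ) }.
In Q → num num num D: D is at the end, add FOLLOW(Q) = { ), -, ;, num }.
Union: FOLLOW(D) = { ), -, /, ;, num }.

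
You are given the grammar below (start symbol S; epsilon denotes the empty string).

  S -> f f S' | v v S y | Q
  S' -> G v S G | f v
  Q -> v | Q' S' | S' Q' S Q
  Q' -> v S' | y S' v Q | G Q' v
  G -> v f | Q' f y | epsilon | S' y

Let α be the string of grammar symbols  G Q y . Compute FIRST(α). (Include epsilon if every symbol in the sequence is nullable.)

{ f, v, y }

Add FIRST(G)\{epsilon} = { f, v, y }; G is nullable, continue.
Add FIRST(Q) = { f, v, y }; Q is not nullable, stop.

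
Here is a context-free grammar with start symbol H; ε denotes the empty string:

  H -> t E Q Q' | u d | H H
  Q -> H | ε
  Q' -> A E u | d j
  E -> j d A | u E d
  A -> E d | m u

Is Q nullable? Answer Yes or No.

Yes

Q has an ε-production, so Q ⇒ ε.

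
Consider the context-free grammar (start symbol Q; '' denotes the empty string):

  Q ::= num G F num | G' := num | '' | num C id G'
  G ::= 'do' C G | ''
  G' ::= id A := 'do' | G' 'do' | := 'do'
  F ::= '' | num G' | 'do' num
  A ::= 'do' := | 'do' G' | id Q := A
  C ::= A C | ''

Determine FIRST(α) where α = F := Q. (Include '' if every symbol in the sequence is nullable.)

Add FIRST(F)\{''} = { 'do', num }; F is nullable, continue.
:= is a terminal; add {:=} and stop.

{ 'do', :=, num }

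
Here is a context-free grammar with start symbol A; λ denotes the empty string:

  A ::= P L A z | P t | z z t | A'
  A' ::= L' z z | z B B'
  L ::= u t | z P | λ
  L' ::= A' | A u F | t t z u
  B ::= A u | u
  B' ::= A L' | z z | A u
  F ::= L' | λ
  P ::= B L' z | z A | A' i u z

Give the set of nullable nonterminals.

Directly nullable (have an λ-production): L, F.
No other nonterminal has a production whose RHS symbols are all nullable.

{ F, L }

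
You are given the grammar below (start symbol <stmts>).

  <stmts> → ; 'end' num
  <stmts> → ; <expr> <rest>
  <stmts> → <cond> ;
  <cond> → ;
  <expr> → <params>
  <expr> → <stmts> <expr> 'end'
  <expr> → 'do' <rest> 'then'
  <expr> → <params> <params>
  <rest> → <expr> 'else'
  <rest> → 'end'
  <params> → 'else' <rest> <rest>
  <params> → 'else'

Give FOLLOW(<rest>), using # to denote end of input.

{ #, 'do', 'else', 'end', 'then', ; }

In <stmts> → ; <expr> <rest>: <rest> is at the end, add FOLLOW(<stmts>) = { #, 'do', 'else', ; }.
In <expr> → 'do' <rest> 'then': add FIRST('then') = { 'then' }.
In <params> → 'else' <rest> <rest>: add FIRST(<rest>) = { 'do', 'else', 'end', ; }.
In <params> → 'else' <rest> <rest>: <rest> is at the end, add FOLLOW(<params>) = { 'do', 'else', 'end', ; }.
Union: FOLLOW(<rest>) = { #, 'do', 'else', 'end', 'then', ; }.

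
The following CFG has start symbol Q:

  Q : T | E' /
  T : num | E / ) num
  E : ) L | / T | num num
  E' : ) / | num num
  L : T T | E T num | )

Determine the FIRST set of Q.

From Q : T: add FIRST(T) = { ), /, num }.
From Q : E' /: add FIRST(E') = { ), num }.
Union: FIRST(Q) = { ), /, num }.

{ ), /, num }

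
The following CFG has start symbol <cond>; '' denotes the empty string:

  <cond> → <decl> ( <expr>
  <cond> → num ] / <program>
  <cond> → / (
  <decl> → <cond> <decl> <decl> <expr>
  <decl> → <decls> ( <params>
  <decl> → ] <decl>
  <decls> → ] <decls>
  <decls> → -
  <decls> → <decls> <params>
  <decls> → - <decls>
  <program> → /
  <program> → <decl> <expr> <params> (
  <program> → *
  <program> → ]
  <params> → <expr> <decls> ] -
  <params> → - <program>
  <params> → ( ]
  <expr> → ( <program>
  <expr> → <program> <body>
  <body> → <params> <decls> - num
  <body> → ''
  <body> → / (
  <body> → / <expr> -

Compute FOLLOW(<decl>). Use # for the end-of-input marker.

{ (, *, -, /, ], num }

In <cond> → <decl> ( <expr>: add FIRST(( <expr>) = { ( }.
In <decl> → <cond> <decl> <decl> <expr>: add FIRST(<decl> <expr>) = { -, /, ], num }.
In <decl> → <cond> <decl> <decl> <expr>: add FIRST(<expr>) = { (, *, -, /, ], num }.
In <decl> → ] <decl>: <decl> is at the end, add FOLLOW(<decl>) = { (, *, -, /, ], num }.
In <program> → <decl> <expr> <params> (: add FIRST(<expr> <params> () = { (, *, -, /, ], num }.
Union: FOLLOW(<decl>) = { (, *, -, /, ], num }.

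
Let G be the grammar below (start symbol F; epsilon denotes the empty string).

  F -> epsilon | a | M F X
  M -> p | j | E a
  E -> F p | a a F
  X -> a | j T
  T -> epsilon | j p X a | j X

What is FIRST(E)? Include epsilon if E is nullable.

From E -> F p: F nullable, take FIRST(F) ∪ {p} = { a, j, p }.
E -> a a F contributes {a}.
Union: FIRST(E) = { a, j, p }.

{ a, j, p }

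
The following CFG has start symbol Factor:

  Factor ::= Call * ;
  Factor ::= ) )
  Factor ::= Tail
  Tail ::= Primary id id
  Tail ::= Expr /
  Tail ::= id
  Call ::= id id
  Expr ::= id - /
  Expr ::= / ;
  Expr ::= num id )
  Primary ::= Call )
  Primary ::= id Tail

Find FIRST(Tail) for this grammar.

From Tail ::= Primary id id: add FIRST(Primary) = { id }.
From Tail ::= Expr /: add FIRST(Expr) = { /, id, num }.
Tail ::= id contributes {id}.
Union: FIRST(Tail) = { /, id, num }.

{ /, id, num }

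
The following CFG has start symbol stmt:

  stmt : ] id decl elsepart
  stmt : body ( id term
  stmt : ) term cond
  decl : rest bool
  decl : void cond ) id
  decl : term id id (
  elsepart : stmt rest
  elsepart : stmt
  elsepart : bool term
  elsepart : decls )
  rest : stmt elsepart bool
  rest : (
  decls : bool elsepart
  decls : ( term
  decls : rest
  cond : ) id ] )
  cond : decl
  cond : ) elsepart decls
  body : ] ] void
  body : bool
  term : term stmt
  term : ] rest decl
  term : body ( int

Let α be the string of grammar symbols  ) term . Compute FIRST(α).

{ ) }

) is a terminal; add {)} and stop.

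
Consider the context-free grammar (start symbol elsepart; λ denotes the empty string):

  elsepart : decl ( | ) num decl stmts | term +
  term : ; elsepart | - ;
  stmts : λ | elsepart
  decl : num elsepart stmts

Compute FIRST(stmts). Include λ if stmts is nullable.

stmts : λ contributes λ.
From stmts : elsepart: add FIRST(elsepart) = { ), -, ;, num }.
Union: FIRST(stmts) = { ), -, ;, num, λ }.

{ ), -, ;, num, λ }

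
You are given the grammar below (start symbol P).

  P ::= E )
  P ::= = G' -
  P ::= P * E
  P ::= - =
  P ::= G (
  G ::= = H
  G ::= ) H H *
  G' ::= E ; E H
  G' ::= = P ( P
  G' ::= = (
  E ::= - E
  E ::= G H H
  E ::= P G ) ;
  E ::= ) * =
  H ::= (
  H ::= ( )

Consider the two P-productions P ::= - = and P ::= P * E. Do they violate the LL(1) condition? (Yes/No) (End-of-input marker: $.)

Yes

FIRST(- =) = { - } and FIRST(P * E) = { ), -, = }.
Both contain -, so the two alternatives are not disjoint — LL(1) conflict.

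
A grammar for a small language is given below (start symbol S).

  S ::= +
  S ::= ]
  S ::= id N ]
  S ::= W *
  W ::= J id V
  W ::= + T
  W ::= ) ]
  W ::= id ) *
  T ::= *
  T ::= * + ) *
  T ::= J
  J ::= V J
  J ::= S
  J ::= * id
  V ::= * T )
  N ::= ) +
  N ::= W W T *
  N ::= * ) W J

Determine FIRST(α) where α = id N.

{ id }

id is a terminal; add {id} and stop.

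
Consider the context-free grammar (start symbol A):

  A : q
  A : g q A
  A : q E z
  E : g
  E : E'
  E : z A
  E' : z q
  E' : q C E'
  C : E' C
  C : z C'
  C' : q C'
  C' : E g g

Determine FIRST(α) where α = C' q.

Add FIRST(C') = { g, q, z }; C' is not nullable, stop.

{ g, q, z }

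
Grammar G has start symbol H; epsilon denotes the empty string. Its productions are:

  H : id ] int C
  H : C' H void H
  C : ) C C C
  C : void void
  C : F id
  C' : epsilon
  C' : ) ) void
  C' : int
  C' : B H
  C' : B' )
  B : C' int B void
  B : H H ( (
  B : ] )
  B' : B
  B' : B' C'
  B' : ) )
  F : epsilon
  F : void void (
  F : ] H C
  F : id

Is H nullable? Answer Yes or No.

No

Nullable nonterminals: C', F.
No production of H has an RHS whose symbols are all nullable, so H is not nullable.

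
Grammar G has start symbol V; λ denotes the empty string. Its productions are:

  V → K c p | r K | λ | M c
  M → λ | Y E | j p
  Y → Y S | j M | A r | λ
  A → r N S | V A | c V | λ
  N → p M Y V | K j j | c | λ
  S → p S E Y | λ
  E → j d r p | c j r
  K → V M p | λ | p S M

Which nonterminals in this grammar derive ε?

Directly nullable (have an λ-production): V, M, Y, A, N, S, K.
No other nonterminal has a production whose RHS symbols are all nullable.

{ A, K, M, N, S, V, Y }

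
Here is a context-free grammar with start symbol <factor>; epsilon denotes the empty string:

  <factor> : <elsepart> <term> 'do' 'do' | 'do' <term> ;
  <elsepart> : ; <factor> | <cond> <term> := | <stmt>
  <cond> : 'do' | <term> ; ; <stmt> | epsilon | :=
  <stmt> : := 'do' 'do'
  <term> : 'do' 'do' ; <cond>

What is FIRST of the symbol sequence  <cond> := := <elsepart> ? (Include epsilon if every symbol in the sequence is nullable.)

{ 'do', := }

Add FIRST(<cond>)\{epsilon} = { 'do', := }; <cond> is nullable, continue.
:= is a terminal; add {:=} and stop.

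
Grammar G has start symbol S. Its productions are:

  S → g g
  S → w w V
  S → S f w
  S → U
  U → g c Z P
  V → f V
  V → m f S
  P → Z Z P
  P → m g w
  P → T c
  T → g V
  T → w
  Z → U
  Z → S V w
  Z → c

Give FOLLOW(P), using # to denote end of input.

{ #, c, f, g, m, w }

In U → g c Z P: P is at the end, add FOLLOW(U) = { #, c, f, g, m, w }.
In P → Z Z P: P is at the end, add FOLLOW(P) = { #, c, f, g, m, w }.
Union: FOLLOW(P) = { #, c, f, g, m, w }.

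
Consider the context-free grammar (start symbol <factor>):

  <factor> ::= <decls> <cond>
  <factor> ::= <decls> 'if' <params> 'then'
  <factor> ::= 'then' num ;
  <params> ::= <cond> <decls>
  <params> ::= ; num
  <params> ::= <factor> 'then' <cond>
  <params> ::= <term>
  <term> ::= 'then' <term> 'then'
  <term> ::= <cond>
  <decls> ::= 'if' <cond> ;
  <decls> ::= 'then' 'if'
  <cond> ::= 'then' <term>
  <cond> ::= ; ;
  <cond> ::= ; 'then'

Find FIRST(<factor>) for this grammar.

{ 'if', 'then' }

From <factor> ::= <decls> <cond>: add FIRST(<decls>) = { 'if', 'then' }.
From <factor> ::= <decls> 'if' <params> 'then': add FIRST(<decls>) = { 'if', 'then' }.
<factor> ::= 'then' num ; contributes {'then'}.
Union: FIRST(<factor>) = { 'if', 'then' }.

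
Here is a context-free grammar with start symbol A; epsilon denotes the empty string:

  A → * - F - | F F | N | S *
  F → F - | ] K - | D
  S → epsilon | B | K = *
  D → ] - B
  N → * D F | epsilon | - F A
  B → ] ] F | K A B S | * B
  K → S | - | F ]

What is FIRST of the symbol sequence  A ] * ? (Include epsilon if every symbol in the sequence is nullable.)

Add FIRST(A)\{epsilon} = { *, -, =, ] }; A is nullable, continue.
] is a terminal; add {]} and stop.

{ *, -, =, ] }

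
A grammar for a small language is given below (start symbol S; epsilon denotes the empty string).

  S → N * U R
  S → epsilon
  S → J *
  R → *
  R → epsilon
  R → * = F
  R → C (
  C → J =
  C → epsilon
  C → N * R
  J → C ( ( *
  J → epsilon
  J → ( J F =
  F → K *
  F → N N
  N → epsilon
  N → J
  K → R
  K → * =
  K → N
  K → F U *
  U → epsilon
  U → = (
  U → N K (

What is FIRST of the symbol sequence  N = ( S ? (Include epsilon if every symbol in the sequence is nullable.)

Add FIRST(N)\{epsilon} = { (, *, = }; N is nullable, continue.
= is a terminal; add {=} and stop.

{ (, *, = }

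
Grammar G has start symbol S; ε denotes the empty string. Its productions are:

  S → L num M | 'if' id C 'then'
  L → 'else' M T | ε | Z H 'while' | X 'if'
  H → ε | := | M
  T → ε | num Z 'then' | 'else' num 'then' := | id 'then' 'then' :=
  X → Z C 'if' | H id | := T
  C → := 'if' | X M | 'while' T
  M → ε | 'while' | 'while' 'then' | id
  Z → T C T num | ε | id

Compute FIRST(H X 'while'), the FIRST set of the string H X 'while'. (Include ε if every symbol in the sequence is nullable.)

Add FIRST(H)\{ε} = { 'while', :=, id }; H is nullable, continue.
Add FIRST(X) = { 'else', 'while', :=, id, num }; X is not nullable, stop.

{ 'else', 'while', :=, id, num }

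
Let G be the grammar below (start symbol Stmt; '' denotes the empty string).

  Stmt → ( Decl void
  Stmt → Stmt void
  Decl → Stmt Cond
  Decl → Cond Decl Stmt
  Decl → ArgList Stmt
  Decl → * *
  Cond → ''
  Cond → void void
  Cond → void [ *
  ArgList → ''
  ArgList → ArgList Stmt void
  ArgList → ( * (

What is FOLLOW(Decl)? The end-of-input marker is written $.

In Stmt → ( Decl void: add FIRST(void) = { void }.
In Decl → Cond Decl Stmt: add FIRST(Stmt) = { ( }.
Union: FOLLOW(Decl) = { (, void }.

{ (, void }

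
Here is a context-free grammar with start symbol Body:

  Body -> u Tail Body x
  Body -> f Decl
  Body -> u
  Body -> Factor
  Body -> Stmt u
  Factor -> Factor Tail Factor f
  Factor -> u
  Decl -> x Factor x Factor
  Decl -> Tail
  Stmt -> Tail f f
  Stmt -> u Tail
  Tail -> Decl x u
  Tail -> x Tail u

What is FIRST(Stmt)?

{ u, x }

From Stmt -> Tail f f: add FIRST(Tail) = { x }.
Stmt -> u Tail contributes {u}.
Union: FIRST(Stmt) = { u, x }.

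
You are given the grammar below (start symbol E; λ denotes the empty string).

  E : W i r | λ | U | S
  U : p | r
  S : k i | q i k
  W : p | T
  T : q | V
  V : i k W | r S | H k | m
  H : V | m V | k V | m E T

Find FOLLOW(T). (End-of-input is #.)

{ i, k }

In W : T: T is at the end, add FOLLOW(W) = { i, k }.
In H : m E T: T is at the end, add FOLLOW(H) = { k }.
Union: FOLLOW(T) = { i, k }.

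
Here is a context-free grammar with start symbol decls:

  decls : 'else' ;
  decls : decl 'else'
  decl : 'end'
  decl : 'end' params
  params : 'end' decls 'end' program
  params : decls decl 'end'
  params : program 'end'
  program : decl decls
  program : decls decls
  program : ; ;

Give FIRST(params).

params : 'end' decls 'end' program contributes {'end'}.
From params : decls decl 'end': add FIRST(decls) = { 'else', 'end' }.
From params : program 'end': add FIRST(program) = { 'else', 'end', ; }.
Union: FIRST(params) = { 'else', 'end', ; }.

{ 'else', 'end', ; }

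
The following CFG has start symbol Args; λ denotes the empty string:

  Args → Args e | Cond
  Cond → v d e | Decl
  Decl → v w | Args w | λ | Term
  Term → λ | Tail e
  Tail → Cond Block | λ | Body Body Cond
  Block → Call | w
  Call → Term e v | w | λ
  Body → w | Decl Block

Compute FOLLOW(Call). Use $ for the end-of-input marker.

In Block → Call: Call is at the end, add FOLLOW(Block) = { e, v, w }.
Union: FOLLOW(Call) = { e, v, w }.

{ e, v, w }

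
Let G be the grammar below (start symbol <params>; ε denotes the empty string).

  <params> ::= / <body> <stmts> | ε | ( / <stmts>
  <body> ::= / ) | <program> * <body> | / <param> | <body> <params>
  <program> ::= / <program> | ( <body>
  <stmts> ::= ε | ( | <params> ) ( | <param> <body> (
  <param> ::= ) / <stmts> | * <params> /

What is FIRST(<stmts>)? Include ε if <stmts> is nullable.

{ (, ), *, /, ε }

<stmts> ::= ε contributes ε.
<stmts> ::= ( contributes {(}.
From <stmts> ::= <params> ) (: <params> nullable, take FIRST(<params>) ∪ {)} = { (, ), / }.
From <stmts> ::= <param> <body> (: add FIRST(<param>) = { ), * }.
Union: FIRST(<stmts>) = { (, ), *, /, ε }.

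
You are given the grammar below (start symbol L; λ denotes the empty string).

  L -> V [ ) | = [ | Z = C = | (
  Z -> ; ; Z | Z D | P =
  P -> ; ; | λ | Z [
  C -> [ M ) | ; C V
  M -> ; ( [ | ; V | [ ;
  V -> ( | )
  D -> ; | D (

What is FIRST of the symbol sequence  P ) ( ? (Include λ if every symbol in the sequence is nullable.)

{ ), ;, = }

Add FIRST(P)\{λ} = { ;, = }; P is nullable, continue.
) is a terminal; add {)} and stop.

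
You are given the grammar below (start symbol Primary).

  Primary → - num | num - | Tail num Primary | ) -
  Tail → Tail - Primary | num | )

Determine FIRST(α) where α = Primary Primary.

Add FIRST(Primary) = { ), -, num }; Primary is not nullable, stop.

{ ), -, num }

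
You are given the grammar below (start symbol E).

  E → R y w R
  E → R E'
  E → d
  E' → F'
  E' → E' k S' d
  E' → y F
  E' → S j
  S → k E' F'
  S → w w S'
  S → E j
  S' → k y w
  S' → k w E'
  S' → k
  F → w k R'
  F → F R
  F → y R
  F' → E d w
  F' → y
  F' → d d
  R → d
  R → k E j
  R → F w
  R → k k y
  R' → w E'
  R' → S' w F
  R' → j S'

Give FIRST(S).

S → k E' F' contributes {k}.
S → w w S' contributes {w}.
From S → E j: add FIRST(E) = { d, k, w, y }.
Union: FIRST(S) = { d, k, w, y }.

{ d, k, w, y }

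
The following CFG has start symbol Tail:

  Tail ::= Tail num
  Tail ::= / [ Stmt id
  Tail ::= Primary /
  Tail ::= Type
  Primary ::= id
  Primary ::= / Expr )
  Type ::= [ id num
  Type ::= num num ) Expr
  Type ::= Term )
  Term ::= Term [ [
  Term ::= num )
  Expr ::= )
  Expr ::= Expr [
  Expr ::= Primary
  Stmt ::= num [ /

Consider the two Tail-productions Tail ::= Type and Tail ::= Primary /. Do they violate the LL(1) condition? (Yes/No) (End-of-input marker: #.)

No

FIRST(Type) = { [, num } and FIRST(Primary /) = { /, id }.
The FIRST sets are disjoint and neither alternative is nullable — no conflict.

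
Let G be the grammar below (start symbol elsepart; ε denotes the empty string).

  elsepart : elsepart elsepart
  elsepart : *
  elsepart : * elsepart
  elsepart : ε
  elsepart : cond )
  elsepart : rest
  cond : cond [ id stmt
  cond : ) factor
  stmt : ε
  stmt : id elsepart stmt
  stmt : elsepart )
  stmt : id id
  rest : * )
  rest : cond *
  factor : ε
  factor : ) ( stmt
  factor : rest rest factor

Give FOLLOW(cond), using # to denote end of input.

{ ), *, [ }

In elsepart : cond ): add FIRST()) = { ) }.
In cond : cond [ id stmt: add FIRST([ id stmt) = { [ }.
In rest : cond *: add FIRST(*) = { * }.
Union: FOLLOW(cond) = { ), *, [ }.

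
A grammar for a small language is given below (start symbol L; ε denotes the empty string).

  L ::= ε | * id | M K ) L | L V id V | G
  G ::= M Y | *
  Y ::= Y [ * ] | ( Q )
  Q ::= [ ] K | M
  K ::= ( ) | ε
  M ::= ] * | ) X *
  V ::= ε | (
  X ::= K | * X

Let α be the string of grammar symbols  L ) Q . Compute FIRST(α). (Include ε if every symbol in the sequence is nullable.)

{ (, ), *, ], id }

Add FIRST(L)\{ε} = { (, ), *, ], id }; L is nullable, continue.
) is a terminal; add {)} and stop.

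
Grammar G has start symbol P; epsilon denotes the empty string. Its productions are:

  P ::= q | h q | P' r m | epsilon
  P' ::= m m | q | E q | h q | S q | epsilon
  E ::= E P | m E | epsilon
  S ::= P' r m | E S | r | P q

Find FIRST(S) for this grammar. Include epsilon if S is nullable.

{ h, m, q, r }

From S ::= P' r m: P' nullable, take FIRST(P') ∪ {r} = { h, m, q, r }.
From S ::= E S: E nullable, take FIRST(E) ∪ FIRST(S) = { h, m, q, r }.
S ::= r contributes {r}.
From S ::= P q: P nullable, take FIRST(P) ∪ {q} = { h, m, q, r }.
Union: FIRST(S) = { h, m, q, r }.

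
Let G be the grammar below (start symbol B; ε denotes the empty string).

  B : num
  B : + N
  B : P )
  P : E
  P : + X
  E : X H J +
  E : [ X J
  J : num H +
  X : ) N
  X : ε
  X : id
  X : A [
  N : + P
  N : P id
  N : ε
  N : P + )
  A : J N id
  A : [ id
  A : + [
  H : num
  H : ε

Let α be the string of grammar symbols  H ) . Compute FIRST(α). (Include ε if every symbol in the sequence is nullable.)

{ ), num }

Add FIRST(H)\{ε} = { num }; H is nullable, continue.
) is a terminal; add {)} and stop.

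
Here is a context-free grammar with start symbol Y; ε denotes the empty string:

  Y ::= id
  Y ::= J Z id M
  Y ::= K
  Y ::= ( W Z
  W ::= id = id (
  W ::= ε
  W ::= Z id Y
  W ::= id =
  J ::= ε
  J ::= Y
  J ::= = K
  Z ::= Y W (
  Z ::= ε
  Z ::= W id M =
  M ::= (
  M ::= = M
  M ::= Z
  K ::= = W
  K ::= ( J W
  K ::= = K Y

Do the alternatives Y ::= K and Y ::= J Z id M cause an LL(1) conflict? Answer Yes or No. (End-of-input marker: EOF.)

FIRST(K) = { (, = } and FIRST(J Z id M) = { (, =, id }.
Both contain (, so the two alternatives are not disjoint — LL(1) conflict.

Yes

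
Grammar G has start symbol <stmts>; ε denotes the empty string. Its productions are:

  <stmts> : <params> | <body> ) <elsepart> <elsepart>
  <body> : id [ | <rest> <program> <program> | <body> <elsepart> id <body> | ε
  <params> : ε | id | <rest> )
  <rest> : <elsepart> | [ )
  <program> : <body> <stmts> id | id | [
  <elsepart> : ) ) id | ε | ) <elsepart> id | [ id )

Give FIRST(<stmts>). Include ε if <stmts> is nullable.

{ ), [, id, ε }

From <stmts> : <params>: add FIRST(<params>) = { ), [, id, ε } (including ε since <params> is nullable).
From <stmts> : <body> ) <elsepart> <elsepart>: <body> nullable, take FIRST(<body>) ∪ {)} = { ), [, id }.
Union: FIRST(<stmts>) = { ), [, id, ε }.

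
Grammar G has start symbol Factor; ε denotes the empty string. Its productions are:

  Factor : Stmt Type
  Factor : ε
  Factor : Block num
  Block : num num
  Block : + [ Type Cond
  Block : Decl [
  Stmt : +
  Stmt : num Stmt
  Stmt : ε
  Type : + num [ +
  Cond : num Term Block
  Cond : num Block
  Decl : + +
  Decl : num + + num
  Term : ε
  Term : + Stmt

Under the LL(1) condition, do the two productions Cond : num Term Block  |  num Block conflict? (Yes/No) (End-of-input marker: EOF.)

FIRST(num Term Block) = { num } and FIRST(num Block) = { num }.
Both contain num, so the two alternatives are not disjoint — LL(1) conflict.

Yes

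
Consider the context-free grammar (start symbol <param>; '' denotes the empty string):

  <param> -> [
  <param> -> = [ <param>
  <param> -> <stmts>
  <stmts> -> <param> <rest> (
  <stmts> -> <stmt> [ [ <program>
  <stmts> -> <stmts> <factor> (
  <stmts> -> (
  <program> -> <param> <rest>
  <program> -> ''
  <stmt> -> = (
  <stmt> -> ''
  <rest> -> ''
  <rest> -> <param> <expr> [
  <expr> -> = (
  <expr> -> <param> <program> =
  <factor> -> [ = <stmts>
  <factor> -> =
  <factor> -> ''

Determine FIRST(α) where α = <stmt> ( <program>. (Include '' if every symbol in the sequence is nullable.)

Add FIRST(<stmt>)\{''} = { = }; <stmt> is nullable, continue.
( is a terminal; add {(} and stop.

{ (, = }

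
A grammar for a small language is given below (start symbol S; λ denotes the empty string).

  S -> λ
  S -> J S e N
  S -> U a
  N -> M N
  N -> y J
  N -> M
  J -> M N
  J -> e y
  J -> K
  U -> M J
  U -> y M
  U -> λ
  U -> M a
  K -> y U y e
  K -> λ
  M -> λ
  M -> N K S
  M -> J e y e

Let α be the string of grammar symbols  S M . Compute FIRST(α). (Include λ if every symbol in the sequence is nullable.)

{ a, e, y, λ }

Add FIRST(S)\{λ} = { a, e, y }; S is nullable, continue.
Add FIRST(M)\{λ} = { a, e, y }; M is nullable, continue.
Every symbol is nullable, so include λ.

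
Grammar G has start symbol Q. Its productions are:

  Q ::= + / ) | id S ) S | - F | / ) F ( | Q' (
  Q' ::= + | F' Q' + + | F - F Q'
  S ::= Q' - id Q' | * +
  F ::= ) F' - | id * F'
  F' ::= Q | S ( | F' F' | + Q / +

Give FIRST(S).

From S ::= Q' - id Q': add FIRST(Q') = { ), *, +, -, /, id }.
S ::= * + contributes {*}.
Union: FIRST(S) = { ), *, +, -, /, id }.

{ ), *, +, -, /, id }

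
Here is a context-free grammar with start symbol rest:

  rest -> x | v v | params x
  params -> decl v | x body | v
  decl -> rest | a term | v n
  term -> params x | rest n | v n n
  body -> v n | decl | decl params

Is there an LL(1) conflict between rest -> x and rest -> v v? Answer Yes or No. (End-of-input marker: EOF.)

No

FIRST(x) = { x } and FIRST(v v) = { v }.
The FIRST sets are disjoint and neither alternative is nullable — no conflict.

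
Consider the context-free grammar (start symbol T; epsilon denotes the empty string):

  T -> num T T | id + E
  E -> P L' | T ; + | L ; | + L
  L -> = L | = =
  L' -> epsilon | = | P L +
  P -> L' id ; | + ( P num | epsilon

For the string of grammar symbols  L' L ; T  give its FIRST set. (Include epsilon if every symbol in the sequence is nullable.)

{ +, =, id }

Add FIRST(L')\{epsilon} = { +, =, id }; L' is nullable, continue.
Add FIRST(L) = { = }; L is not nullable, stop.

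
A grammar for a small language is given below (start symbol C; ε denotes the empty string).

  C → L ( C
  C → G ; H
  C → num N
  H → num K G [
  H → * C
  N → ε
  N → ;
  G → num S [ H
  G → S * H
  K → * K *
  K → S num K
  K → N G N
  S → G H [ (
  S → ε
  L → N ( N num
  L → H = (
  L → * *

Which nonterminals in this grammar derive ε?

{ N, S }

Directly nullable (have an ε-production): N, S.
No other nonterminal has a production whose RHS symbols are all nullable.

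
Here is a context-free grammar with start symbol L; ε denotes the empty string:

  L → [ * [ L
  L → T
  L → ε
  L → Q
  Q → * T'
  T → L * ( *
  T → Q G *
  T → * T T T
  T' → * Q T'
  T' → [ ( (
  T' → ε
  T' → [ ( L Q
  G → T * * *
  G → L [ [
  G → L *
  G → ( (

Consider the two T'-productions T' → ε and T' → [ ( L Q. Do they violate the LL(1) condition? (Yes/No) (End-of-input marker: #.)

FIRST(ε) = { ε } and FIRST([ ( L Q) = { [ }.
The first alternative is nullable and FOLLOW(T') = { #, (, *, [ } shares [ with FIRST of the second — conflict.

Yes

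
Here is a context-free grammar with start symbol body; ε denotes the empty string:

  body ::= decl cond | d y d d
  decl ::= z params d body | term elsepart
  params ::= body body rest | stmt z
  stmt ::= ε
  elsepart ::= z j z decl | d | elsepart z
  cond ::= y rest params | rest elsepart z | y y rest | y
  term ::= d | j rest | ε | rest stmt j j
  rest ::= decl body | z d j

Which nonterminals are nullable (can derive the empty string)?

{ stmt, term }

Directly nullable (have an ε-production): stmt, term.
No other nonterminal has a production whose RHS symbols are all nullable.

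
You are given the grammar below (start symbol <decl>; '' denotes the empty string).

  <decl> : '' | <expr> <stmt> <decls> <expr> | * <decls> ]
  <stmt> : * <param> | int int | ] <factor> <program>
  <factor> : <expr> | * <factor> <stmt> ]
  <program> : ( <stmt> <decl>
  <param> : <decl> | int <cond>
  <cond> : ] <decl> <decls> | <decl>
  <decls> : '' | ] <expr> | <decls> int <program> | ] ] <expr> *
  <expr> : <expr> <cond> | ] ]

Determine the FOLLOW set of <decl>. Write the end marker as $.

{ $, (, *, ], int }

<decl> is the start symbol, so $ ∈ FOLLOW(<decl>).
In <program> : ( <stmt> <decl>: <decl> is at the end, add FOLLOW(<program>) = { $, (, *, ], int }.
In <param> : <decl>: <decl> is at the end, add FOLLOW(<param>) = { $, (, *, ], int }.
In <cond> : ] <decl> <decls>: add FIRST(<decls>)\{''} = { ], int }.
  Since <decls> is nullable, also add FOLLOW(<cond>) = { $, (, *, ], int }.
In <cond> : <decl>: <decl> is at the end, add FOLLOW(<cond>) = { $, (, *, ], int }.
Union: FOLLOW(<decl>) = { $, (, *, ], int }.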